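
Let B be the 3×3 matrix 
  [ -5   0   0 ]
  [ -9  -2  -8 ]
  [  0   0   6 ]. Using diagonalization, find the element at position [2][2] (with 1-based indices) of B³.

Characteristic polynomial: μ^3 + μ^2 - 32μ - 60 = (μ - 6)(μ + 2)(μ + 5), so the eigenvalues are -5, -2, 6.
μ=-2: eigenvector (0, -1, 0).
μ=-5: eigenvector (1, 3, 0).
μ=6: eigenvector (0, -1, 1).
P = [[0, 1, 0], [-1, 3, -1], [0, 0, 1]], D = diag(-2, -5, 6), P⁻¹ = [[3, -1, -1], [1, 0, 0], [0, 0, 1]].
B³ = P·diag(-8, -125, 216)·P⁻¹ = [[-125, 0, 0], [-351, -8, -224], [0, 0, 216]].
The requested entry is -8.

-8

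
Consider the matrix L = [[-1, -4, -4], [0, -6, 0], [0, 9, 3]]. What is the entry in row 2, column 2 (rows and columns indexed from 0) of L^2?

Characteristic polynomial: μ^3 + 4μ^2 - 15μ - 18 = (μ - 3)(μ + 1)(μ + 6), so the eigenvalues are -6, -1, 3.
μ=-1: eigenvector (1, 0, 0).
μ=-6: eigenvector (0, 1, -1).
μ=3: eigenvector (-1, 0, 1).
P = [[1, 0, -1], [0, 1, 0], [0, -1, 1]], D = diag(-1, -6, 3), P⁻¹ = [[1, 1, 1], [0, 1, 0], [0, 1, 1]].
L² = P·diag(1, 36, 9)·P⁻¹ = [[1, -8, -8], [0, 36, 0], [0, -27, 9]].
The requested entry is 9.

9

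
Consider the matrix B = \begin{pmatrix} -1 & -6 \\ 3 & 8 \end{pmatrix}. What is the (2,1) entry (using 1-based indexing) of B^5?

Characteristic polynomial: λ^2 - 7λ + 10 = (λ - 5)(λ - 2), so the eigenvalues are 2, 5.
λ=5: eigenvector (-1, 1).
λ=2: eigenvector (-2, 1).
P = [[-1, -2], [1, 1]], D = diag(5, 2), P⁻¹ = [[1, 2], [-1, -1]].
B⁵ = P·diag(3125, 32)·P⁻¹ = [[-3061, -6186], [3093, 6218]].
The requested entry is 3093.

3093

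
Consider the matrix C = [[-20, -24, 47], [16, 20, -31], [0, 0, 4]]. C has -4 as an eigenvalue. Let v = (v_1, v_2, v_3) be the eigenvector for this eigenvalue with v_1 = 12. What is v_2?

-8

C + 4I = [[-16, -24, 47], [16, 24, -31], [0, 0, 8]].
Solving (C + 4I)v = 0 gives the eigenspace spanned by (12, -8, 0).
With v_1 = 12, v = (12, -8, 0), so v_2 = -8.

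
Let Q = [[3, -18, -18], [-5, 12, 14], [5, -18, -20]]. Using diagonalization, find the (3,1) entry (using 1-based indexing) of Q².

Characteristic polynomial: r^3 + 5r^2 - 12r - 36 = (r - 3)(r + 2)(r + 6), so the eigenvalues are -6, -2, 3.
r=3: eigenvector (1, -1, 1).
r=-6: eigenvector (2, -1, 2).
r=-2: eigenvector (0, -1, 1).
P = [[1, 2, 0], [-1, -1, -1], [1, 2, 1]], D = diag(3, -6, -2), P⁻¹ = [[1, -2, -2], [0, 1, 1], [-1, 0, 1]].
Q² = P·diag(9, 36, 4)·P⁻¹ = [[9, 54, 54], [-5, -18, -22], [5, 54, 58]].
The requested entry is 5.

5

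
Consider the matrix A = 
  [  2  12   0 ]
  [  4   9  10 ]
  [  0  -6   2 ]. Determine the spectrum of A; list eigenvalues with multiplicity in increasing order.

Characteristic polynomial: p(λ) = λ^3 - 13λ^2 + 52λ - 60 = (λ - 6)(λ - 5)(λ - 2).
Roots (with multiplicity): 2, 5, 6.

2, 5, 6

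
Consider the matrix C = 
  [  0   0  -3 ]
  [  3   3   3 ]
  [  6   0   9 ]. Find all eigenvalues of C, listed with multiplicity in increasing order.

Characteristic polynomial: p(μ) = μ^3 - 12μ^2 + 45μ - 54 = (μ - 6)(μ - 3)^2.
Roots (with multiplicity): 3, 3, 6.

3, 3, 6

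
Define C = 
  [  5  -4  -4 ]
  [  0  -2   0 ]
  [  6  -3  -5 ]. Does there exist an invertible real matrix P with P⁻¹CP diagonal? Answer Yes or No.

Characteristic polynomial: p(λ) = λ^3 + 2λ^2 - λ - 2 = (λ - 1)(λ + 1)(λ + 2).
All 3 eigenvalues are distinct, so C is diagonalizable.

Yes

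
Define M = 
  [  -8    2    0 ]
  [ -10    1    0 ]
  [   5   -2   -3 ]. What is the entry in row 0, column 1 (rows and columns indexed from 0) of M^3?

74

Characteristic polynomial: r^3 + 10r^2 + 33r + 36 = (r + 3)^2(r + 4), so the eigenvalues are -4, -3, -3.
r=-4: eigenvector (1, 2, -1).
r=-3: eigenvector (2, 5, 0).
r=-3: eigenvector (0, 0, 1).
P = [[1, 2, 0], [2, 5, 0], [-1, 0, 1]], D = diag(-4, -3, -3), P⁻¹ = [[5, -2, 0], [-2, 1, 0], [5, -2, 1]].
M³ = P·diag(-64, -27, -27)·P⁻¹ = [[-212, 74, 0], [-370, 121, 0], [185, -74, -27]].
The requested entry is 74.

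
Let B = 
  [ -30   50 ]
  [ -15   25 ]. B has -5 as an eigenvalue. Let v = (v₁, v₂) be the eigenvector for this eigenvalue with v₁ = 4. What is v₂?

B + 5I = [[-25, 50], [-15, 30]].
Solving (B + 5I)v = 0 gives the eigenspace spanned by (4, 2).
With v₁ = 4, v = (4, 2), so v₂ = 2.

2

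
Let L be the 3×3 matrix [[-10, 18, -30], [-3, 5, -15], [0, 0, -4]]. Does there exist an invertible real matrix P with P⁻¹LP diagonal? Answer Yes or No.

Characteristic polynomial: p(t) = t^3 + 9t^2 + 24t + 16 = (t + 1)(t + 4)^2.
t = -4 has algebraic multiplicity 2; rank(L + 4I) = 1, so geometric multiplicity = 2.
Every eigenvalue has geometric = algebraic multiplicity, so L is diagonalizable.

Yes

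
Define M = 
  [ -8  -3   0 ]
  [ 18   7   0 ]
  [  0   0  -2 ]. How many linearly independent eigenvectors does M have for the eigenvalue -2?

M + 2I = [[-6, -3, 0], [18, 9, 0], [0, 0, 0]].
This matrix has rank 1, so its null space has dimension 3 − 1 = 2.

2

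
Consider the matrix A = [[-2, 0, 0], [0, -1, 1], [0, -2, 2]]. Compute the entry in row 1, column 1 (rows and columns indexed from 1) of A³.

-8

Characteristic polynomial: λ^3 + λ^2 - 2λ = λ(λ - 1)(λ + 2), so the eigenvalues are -2, 0, 1.
λ=-2: eigenvector (1, 0, 0).
λ=1: eigenvector (0, -1, -2).
λ=0: eigenvector (0, 1, 1).
P = [[1, 0, 0], [0, -1, 1], [0, -2, 1]], D = diag(-2, 1, 0), P⁻¹ = [[1, 0, 0], [0, 1, -1], [0, 2, -1]].
A³ = P·diag(-8, 1, 0)·P⁻¹ = [[-8, 0, 0], [0, -1, 1], [0, -2, 2]].
The requested entry is -8.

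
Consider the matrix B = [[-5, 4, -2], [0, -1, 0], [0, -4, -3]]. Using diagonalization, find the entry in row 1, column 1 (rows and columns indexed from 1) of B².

25

Characteristic polynomial: r^3 + 9r^2 + 23r + 15 = (r + 1)(r + 3)(r + 5), so the eigenvalues are -5, -3, -1.
r=-5: eigenvector (1, 0, 0).
r=-1: eigenvector (2, 1, -2).
r=-3: eigenvector (-1, 0, 1).
P = [[1, 2, -1], [0, 1, 0], [0, -2, 1]], D = diag(-5, -1, -3), P⁻¹ = [[1, 0, 1], [0, 1, 0], [0, 2, 1]].
B² = P·diag(25, 1, 9)·P⁻¹ = [[25, -16, 16], [0, 1, 0], [0, 16, 9]].
The requested entry is 25.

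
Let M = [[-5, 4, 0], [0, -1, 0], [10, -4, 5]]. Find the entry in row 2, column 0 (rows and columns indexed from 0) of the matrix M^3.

250

Characteristic polynomial: μ^3 + μ^2 - 25μ - 25 = (μ - 5)(μ + 1)(μ + 5), so the eigenvalues are -5, -1, 5.
μ=-5: eigenvector (1, 0, -1).
μ=-1: eigenvector (1, 1, -1).
μ=5: eigenvector (0, 0, 1).
P = [[1, 1, 0], [0, 1, 0], [-1, -1, 1]], D = diag(-5, -1, 5), P⁻¹ = [[1, -1, 0], [0, 1, 0], [1, 0, 1]].
M³ = P·diag(-125, -1, 125)·P⁻¹ = [[-125, 124, 0], [0, -1, 0], [250, -124, 125]].
The requested entry is 250.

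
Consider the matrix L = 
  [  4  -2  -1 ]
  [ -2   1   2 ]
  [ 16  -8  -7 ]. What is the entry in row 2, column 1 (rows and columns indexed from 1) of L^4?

Characteristic polynomial: r^3 + 2r^2 - 3r = r(r - 1)(r + 3), so the eigenvalues are -3, 0, 1.
r=0: eigenvector (1, 2, 0).
r=-3: eigenvector (0, -1, 2).
r=1: eigenvector (1, 1, 1).
P = [[1, 0, 1], [2, -1, 1], [0, 2, 1]], D = diag(0, -3, 1), P⁻¹ = [[-3, 2, 1], [-2, 1, 1], [4, -2, -1]].
L⁴ = P·diag(0, 81, 1)·P⁻¹ = [[4, -2, -1], [166, -83, -82], [-320, 160, 161]].
The requested entry is 166.

166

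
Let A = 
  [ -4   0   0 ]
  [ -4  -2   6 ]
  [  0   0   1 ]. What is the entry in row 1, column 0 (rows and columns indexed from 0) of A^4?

480

Characteristic polynomial: r^3 + 5r^2 + 2r - 8 = (r - 1)(r + 2)(r + 4), so the eigenvalues are -4, -2, 1.
r=-4: eigenvector (1, 2, 0).
r=-2: eigenvector (0, 1, 0).
r=1: eigenvector (0, 2, 1).
P = [[1, 0, 0], [2, 1, 2], [0, 0, 1]], D = diag(-4, -2, 1), P⁻¹ = [[1, 0, 0], [-2, 1, -2], [0, 0, 1]].
A⁴ = P·diag(256, 16, 1)·P⁻¹ = [[256, 0, 0], [480, 16, -30], [0, 0, 1]].
The requested entry is 480.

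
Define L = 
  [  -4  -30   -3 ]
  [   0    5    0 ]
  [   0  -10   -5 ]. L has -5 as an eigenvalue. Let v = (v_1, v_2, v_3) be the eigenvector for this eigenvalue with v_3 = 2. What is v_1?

L + 5I = [[1, -30, -3], [0, 10, 0], [0, -10, 0]].
Solving (L + 5I)v = 0 gives the eigenspace spanned by (6, 0, 2).
With v_3 = 2, v = (6, 0, 2), so v_1 = 6.

6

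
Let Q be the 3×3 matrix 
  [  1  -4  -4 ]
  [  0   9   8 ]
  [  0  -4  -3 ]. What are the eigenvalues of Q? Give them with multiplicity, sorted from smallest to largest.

1, 1, 5

Characteristic polynomial: p(λ) = λ^3 - 7λ^2 + 11λ - 5 = (λ - 5)(λ - 1)^2.
Roots (with multiplicity): 1, 1, 5.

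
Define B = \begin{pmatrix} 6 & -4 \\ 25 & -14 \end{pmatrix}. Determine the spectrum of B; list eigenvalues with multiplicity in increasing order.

Characteristic polynomial: p(r) = r^2 + 8r + 16 = (r + 4)^2.
Roots (with multiplicity): -4, -4.

-4, -4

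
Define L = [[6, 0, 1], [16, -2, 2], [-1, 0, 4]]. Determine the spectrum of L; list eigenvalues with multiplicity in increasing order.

-2, 5, 5

Characteristic polynomial: p(s) = s^3 - 8s^2 + 5s + 50 = (s - 5)^2(s + 2).
Roots (with multiplicity): -2, 5, 5.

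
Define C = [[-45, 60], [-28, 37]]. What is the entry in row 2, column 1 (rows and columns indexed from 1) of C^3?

-1372

Characteristic polynomial: λ^2 + 8λ + 15 = (λ + 3)(λ + 5), so the eigenvalues are -5, -3.
λ=-5: eigenvector (-3, -2).
λ=-3: eigenvector (10, 7).
P = [[-3, 10], [-2, 7]], D = diag(-5, -3), P⁻¹ = [[-7, 10], [-2, 3]].
C³ = P·diag(-125, -27)·P⁻¹ = [[-2085, 2940], [-1372, 1933]].
The requested entry is -1372.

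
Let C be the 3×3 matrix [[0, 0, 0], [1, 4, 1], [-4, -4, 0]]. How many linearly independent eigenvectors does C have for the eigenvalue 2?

1

C − 2I = [[-2, 0, 0], [1, 2, 1], [-4, -4, -2]].
This matrix has rank 2, so its null space has dimension 3 − 2 = 1.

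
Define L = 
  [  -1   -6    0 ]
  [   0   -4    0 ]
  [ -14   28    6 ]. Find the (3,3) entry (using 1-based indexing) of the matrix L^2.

Characteristic polynomial: t^3 - t^2 - 26t - 24 = (t - 6)(t + 1)(t + 4), so the eigenvalues are -4, -1, 6.
t=6: eigenvector (0, 0, 1).
t=-4: eigenvector (2, 1, 0).
t=-1: eigenvector (1, 0, 2).
P = [[0, 2, 1], [0, 1, 0], [1, 0, 2]], D = diag(6, -4, -1), P⁻¹ = [[-2, 4, 1], [0, 1, 0], [1, -2, 0]].
L² = P·diag(36, 16, 1)·P⁻¹ = [[1, 30, 0], [0, 16, 0], [-70, 140, 36]].
The requested entry is 36.

36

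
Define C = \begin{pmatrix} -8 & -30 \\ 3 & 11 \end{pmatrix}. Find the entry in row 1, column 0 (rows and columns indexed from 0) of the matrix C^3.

Characteristic polynomial: μ^2 - 3μ + 2 = (μ - 2)(μ - 1), so the eigenvalues are 1, 2.
μ=1: eigenvector (10, -3).
μ=2: eigenvector (-3, 1).
P = [[10, -3], [-3, 1]], D = diag(1, 2), P⁻¹ = [[1, 3], [3, 10]].
C³ = P·diag(1, 8)·P⁻¹ = [[-62, -210], [21, 71]].
The requested entry is 21.

21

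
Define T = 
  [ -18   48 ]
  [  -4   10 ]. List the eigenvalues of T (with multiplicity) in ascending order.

Characteristic polynomial: p(λ) = λ^2 + 8λ + 12 = (λ + 2)(λ + 6).
Roots (with multiplicity): -6, -2.

-6, -2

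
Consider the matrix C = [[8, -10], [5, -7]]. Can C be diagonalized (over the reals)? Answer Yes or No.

Characteristic polynomial: p(r) = r^2 - r - 6 = (r - 3)(r + 2).
All 2 eigenvalues are distinct, so C is diagonalizable.

Yes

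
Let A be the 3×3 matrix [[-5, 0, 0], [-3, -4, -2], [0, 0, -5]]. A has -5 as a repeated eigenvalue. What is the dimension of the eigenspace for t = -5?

A + 5I = [[0, 0, 0], [-3, 1, -2], [0, 0, 0]].
This matrix has rank 1, so its null space has dimension 3 − 1 = 2.

2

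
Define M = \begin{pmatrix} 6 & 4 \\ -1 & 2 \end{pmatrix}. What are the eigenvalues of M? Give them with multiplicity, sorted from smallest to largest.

4, 4

Characteristic polynomial: p(t) = t^2 - 8t + 16 = (t - 4)^2.
Roots (with multiplicity): 4, 4.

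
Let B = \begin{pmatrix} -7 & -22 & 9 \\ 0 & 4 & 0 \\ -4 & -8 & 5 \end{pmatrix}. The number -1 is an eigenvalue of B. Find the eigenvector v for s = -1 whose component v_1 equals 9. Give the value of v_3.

6

B + 1I = [[-6, -22, 9], [0, 5, 0], [-4, -8, 6]].
Solving (B + 1I)v = 0 gives the eigenspace spanned by (9, 0, 6).
With v_1 = 9, v = (9, 0, 6), so v_3 = 6.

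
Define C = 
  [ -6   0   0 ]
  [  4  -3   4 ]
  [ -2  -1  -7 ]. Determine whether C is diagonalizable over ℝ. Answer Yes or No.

Characteristic polynomial: p(r) = r^3 + 16r^2 + 85r + 150 = (r + 5)^2(r + 6).
r = -5 has algebraic multiplicity 2; rank(C + 5I) = 2, so geometric multiplicity = 1.
Geometric multiplicity < algebraic multiplicity, so C is not diagonalizable.

No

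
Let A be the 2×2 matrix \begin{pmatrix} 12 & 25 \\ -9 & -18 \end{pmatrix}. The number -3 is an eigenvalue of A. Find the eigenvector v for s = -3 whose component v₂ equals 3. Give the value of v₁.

-5

A + 3I = [[15, 25], [-9, -15]].
Solving (A + 3I)v = 0 gives the eigenspace spanned by (-5, 3).
With v₂ = 3, v = (-5, 3), so v₁ = -5.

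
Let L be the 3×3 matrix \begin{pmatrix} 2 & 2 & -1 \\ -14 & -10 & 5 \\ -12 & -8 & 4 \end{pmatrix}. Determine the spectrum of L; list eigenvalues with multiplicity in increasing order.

Characteristic polynomial: p(s) = s^3 + 4s^2 + 4s = s(s + 2)^2.
Roots (with multiplicity): -2, -2, 0.

-2, -2, 0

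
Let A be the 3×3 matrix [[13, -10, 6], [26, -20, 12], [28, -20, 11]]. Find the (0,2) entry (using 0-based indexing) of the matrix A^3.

Characteristic polynomial: t^3 - 4t^2 - 5t = t(t - 5)(t + 1), so the eigenvalues are -1, 0, 5.
t=5: eigenvector (-1, -2, -2).
t=-1: eigenvector (1, 2, 1).
t=0: eigenvector (2, 5, 4).
P = [[-1, 1, 2], [-2, 2, 5], [-2, 1, 4]], D = diag(5, -1, 0), P⁻¹ = [[-3, 2, -1], [2, 0, -1], [-2, 1, 0]].
A³ = P·diag(125, -1, 0)·P⁻¹ = [[373, -250, 126], [746, -500, 252], [748, -500, 251]].
The requested entry is 126.

126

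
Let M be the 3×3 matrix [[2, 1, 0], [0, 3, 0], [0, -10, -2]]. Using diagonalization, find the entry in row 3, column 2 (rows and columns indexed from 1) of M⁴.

Characteristic polynomial: λ^3 - 3λ^2 - 4λ + 12 = (λ - 3)(λ - 2)(λ + 2), so the eigenvalues are -2, 2, 3.
λ=2: eigenvector (1, 0, 0).
λ=3: eigenvector (1, 1, -2).
λ=-2: eigenvector (0, 0, 1).
P = [[1, 1, 0], [0, 1, 0], [0, -2, 1]], D = diag(2, 3, -2), P⁻¹ = [[1, -1, 0], [0, 1, 0], [0, 2, 1]].
M⁴ = P·diag(16, 81, 16)·P⁻¹ = [[16, 65, 0], [0, 81, 0], [0, -130, 16]].
The requested entry is -130.

-130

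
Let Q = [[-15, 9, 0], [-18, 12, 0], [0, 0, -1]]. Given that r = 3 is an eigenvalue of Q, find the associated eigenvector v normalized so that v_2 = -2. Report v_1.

Q − 3I = [[-18, 9, 0], [-18, 9, 0], [0, 0, -4]].
Solving (Q − 3I)v = 0 gives the eigenspace spanned by (-1, -2, 0).
With v_2 = -2, v = (-1, -2, 0), so v_1 = -1.

-1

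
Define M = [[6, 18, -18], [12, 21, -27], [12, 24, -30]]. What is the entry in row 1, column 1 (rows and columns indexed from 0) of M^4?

81

Characteristic polynomial: t^3 + 3t^2 - 36t - 108 = (t - 6)(t + 3)(t + 6), so the eigenvalues are -6, -3, 6.
t=6: eigenvector (1, 1, 1).
t=-3: eigenvector (-2, 1, 0).
t=-6: eigenvector (0, 1, 1).
P = [[1, -2, 0], [1, 1, 1], [1, 0, 1]], D = diag(6, -3, -6), P⁻¹ = [[1, 2, -2], [0, 1, -1], [-1, -2, 3]].
M⁴ = P·diag(1296, 81, 1296)·P⁻¹ = [[1296, 2430, -2430], [0, 81, 1215], [0, 0, 1296]].
The requested entry is 81.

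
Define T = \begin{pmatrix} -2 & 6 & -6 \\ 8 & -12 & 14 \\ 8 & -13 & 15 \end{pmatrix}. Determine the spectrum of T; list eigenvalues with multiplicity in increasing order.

Characteristic polynomial: p(μ) = μ^3 - μ^2 - 4μ + 4 = (μ - 2)(μ - 1)(μ + 2).
Roots (with multiplicity): -2, 1, 2.

-2, 1, 2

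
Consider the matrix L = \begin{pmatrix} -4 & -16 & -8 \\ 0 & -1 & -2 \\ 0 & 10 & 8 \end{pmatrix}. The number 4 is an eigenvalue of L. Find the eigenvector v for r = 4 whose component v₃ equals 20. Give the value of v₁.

-4

L − 4I = [[-8, -16, -8], [0, -5, -2], [0, 10, 4]].
Solving (L − 4I)v = 0 gives the eigenspace spanned by (-4, -8, 20).
With v₃ = 20, v = (-4, -8, 20), so v₁ = -4.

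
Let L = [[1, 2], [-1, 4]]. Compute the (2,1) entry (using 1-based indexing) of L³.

Characteristic polynomial: λ^2 - 5λ + 6 = (λ - 3)(λ - 2), so the eigenvalues are 2, 3.
λ=2: eigenvector (2, 1).
λ=3: eigenvector (1, 1).
P = [[2, 1], [1, 1]], D = diag(2, 3), P⁻¹ = [[1, -1], [-1, 2]].
L³ = P·diag(8, 27)·P⁻¹ = [[-11, 38], [-19, 46]].
The requested entry is -19.

-19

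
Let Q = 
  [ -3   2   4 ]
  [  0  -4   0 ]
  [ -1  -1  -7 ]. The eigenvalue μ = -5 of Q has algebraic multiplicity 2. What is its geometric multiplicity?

1

Q + 5I = [[2, 2, 4], [0, 1, 0], [-1, -1, -2]].
This matrix has rank 2, so its null space has dimension 3 − 2 = 1.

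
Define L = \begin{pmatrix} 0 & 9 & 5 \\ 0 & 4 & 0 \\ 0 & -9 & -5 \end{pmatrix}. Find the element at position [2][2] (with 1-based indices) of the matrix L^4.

Characteristic polynomial: λ^3 + λ^2 - 20λ = λ(λ - 4)(λ + 5), so the eigenvalues are -5, 0, 4.
λ=4: eigenvector (1, 1, -1).
λ=0: eigenvector (1, 0, 0).
λ=-5: eigenvector (-1, 0, 1).
P = [[1, 1, -1], [1, 0, 0], [-1, 0, 1]], D = diag(4, 0, -5), P⁻¹ = [[0, 1, 0], [1, 0, 1], [0, 1, 1]].
L⁴ = P·diag(256, 0, 625)·P⁻¹ = [[0, -369, -625], [0, 256, 0], [0, 369, 625]].
The requested entry is 256.

256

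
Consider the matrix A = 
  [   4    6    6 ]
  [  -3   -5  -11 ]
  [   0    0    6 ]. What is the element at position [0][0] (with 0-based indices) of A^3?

Characteristic polynomial: t^3 - 5t^2 - 8t + 12 = (t - 6)(t - 1)(t + 2), so the eigenvalues are -2, 1, 6.
t=6: eigenvector (0, -1, 1).
t=1: eigenvector (2, -1, 0).
t=-2: eigenvector (1, -1, 0).
P = [[0, 2, 1], [-1, -1, -1], [1, 0, 0]], D = diag(6, 1, -2), P⁻¹ = [[0, 0, 1], [1, 1, 1], [-1, -2, -2]].
A³ = P·diag(216, 1, -8)·P⁻¹ = [[10, 18, 18], [-9, -17, -233], [0, 0, 216]].
The requested entry is 10.

10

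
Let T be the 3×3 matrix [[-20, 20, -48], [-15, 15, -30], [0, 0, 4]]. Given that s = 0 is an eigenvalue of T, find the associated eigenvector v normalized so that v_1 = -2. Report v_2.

T = [[-20, 20, -48], [-15, 15, -30], [0, 0, 4]].
Solving (T)v = 0 gives the eigenspace spanned by (-2, -2, 0).
With v_1 = -2, v = (-2, -2, 0), so v_2 = -2.

-2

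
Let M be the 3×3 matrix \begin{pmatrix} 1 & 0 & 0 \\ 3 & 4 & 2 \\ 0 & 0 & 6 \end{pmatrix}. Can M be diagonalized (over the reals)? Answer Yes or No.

Characteristic polynomial: p(r) = r^3 - 11r^2 + 34r - 24 = (r - 6)(r - 4)(r - 1).
All 3 eigenvalues are distinct, so M is diagonalizable.

Yes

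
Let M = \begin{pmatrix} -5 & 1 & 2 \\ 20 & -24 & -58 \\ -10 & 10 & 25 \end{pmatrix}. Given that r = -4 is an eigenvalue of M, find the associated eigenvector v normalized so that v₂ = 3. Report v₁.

3

M + 4I = [[-1, 1, 2], [20, -20, -58], [-10, 10, 29]].
Solving (M + 4I)v = 0 gives the eigenspace spanned by (3, 3, 0).
With v₂ = 3, v = (3, 3, 0), so v₁ = 3.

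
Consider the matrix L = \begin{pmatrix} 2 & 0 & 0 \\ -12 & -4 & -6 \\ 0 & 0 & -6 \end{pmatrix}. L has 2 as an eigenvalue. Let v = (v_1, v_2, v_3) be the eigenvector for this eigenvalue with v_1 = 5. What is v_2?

-10

L − 2I = [[0, 0, 0], [-12, -6, -6], [0, 0, -8]].
Solving (L − 2I)v = 0 gives the eigenspace spanned by (5, -10, 0).
With v_1 = 5, v = (5, -10, 0), so v_2 = -10.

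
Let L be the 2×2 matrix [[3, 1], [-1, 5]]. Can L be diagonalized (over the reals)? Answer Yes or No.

No

Characteristic polynomial: p(t) = t^2 - 8t + 16 = (t - 4)^2.
t = 4 has algebraic multiplicity 2; rank(L − 4I) = 1, so geometric multiplicity = 1.
Geometric multiplicity < algebraic multiplicity, so L is not diagonalizable.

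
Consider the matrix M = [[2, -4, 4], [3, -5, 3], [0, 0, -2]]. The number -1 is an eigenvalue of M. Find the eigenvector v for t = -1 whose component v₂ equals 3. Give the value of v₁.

M + 1I = [[3, -4, 4], [3, -4, 3], [0, 0, -1]].
Solving (M + 1I)v = 0 gives the eigenspace spanned by (4, 3, 0).
With v₂ = 3, v = (4, 3, 0), so v₁ = 4.

4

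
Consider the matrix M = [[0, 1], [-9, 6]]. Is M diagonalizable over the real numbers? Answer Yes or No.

No

Characteristic polynomial: p(t) = t^2 - 6t + 9 = (t - 3)^2.
t = 3 has algebraic multiplicity 2; rank(M − 3I) = 1, so geometric multiplicity = 1.
Geometric multiplicity < algebraic multiplicity, so M is not diagonalizable.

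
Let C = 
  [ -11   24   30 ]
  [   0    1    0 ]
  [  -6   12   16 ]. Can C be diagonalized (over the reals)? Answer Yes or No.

Characteristic polynomial: p(r) = r^3 - 6r^2 + 9r - 4 = (r - 4)(r - 1)^2.
r = 1 has algebraic multiplicity 2; rank(C − 1I) = 1, so geometric multiplicity = 2.
Every eigenvalue has geometric = algebraic multiplicity, so C is diagonalizable.

Yes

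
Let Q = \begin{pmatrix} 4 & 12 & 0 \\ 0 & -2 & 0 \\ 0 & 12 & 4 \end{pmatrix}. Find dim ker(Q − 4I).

2

Q − 4I = [[0, 12, 0], [0, -6, 0], [0, 12, 0]].
This matrix has rank 1, so its null space has dimension 3 − 1 = 2.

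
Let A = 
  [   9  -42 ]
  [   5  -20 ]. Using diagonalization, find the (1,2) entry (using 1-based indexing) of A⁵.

Characteristic polynomial: λ^2 + 11λ + 30 = (λ + 5)(λ + 6), so the eigenvalues are -6, -5.
λ=-5: eigenvector (3, 1).
λ=-6: eigenvector (-14, -5).
P = [[3, -14], [1, -5]], D = diag(-5, -6), P⁻¹ = [[5, -14], [1, -3]].
A⁵ = P·diag(-3125, -7776)·P⁻¹ = [[61989, -195342], [23255, -72890]].
The requested entry is -195342.

-195342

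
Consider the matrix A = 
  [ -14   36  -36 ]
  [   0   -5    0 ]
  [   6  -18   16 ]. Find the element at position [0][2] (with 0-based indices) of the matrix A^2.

Characteristic polynomial: λ^3 + 3λ^2 - 18λ - 40 = (λ - 4)(λ + 2)(λ + 5), so the eigenvalues are -5, -2, 4.
λ=-2: eigenvector (3, 0, -1).
λ=-5: eigenvector (-4, 1, 2).
λ=4: eigenvector (-2, 0, 1).
P = [[3, -4, -2], [0, 1, 0], [-1, 2, 1]], D = diag(-2, -5, 4), P⁻¹ = [[1, 0, 2], [0, 1, 0], [1, -2, 3]].
A² = P·diag(4, 25, 16)·P⁻¹ = [[-20, -36, -72], [0, 25, 0], [12, 18, 40]].
The requested entry is -72.

-72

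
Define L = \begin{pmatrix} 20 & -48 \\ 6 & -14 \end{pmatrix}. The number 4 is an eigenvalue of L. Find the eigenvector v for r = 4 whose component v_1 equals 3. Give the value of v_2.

L − 4I = [[16, -48], [6, -18]].
Solving (L − 4I)v = 0 gives the eigenspace spanned by (3, 1).
With v_1 = 3, v = (3, 1), so v_2 = 1.

1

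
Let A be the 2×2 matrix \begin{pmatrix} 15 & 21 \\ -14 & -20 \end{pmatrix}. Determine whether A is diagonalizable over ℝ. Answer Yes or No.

Yes

Characteristic polynomial: p(r) = r^2 + 5r - 6 = (r - 1)(r + 6).
All 2 eigenvalues are distinct, so A is diagonalizable.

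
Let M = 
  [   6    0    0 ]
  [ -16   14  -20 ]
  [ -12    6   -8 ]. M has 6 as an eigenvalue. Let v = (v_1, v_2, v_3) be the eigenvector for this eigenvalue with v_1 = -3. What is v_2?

M − 6I = [[0, 0, 0], [-16, 8, -20], [-12, 6, -14]].
Solving (M − 6I)v = 0 gives the eigenspace spanned by (-3, -6, 0).
With v_1 = -3, v = (-3, -6, 0), so v_2 = -6.

-6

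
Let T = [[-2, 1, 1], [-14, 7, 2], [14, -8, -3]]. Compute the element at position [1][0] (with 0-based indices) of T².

Characteristic polynomial: λ^3 - 2λ^2 - 13λ - 10 = (λ - 5)(λ + 1)(λ + 2), so the eigenvalues are -2, -1, 5.
λ=-1: eigenvector (1, 2, -1).
λ=5: eigenvector (0, 1, -1).
λ=-2: eigenvector (1, 2, -2).
P = [[1, 0, 1], [2, 1, 2], [-1, -1, -2]], D = diag(-1, 5, -2), P⁻¹ = [[0, 1, 1], [-2, 1, 0], [1, -1, -1]].
T² = P·diag(1, 25, 4)·P⁻¹ = [[4, -3, -3], [-42, 19, -6], [42, -18, 7]].
The requested entry is -42.

-42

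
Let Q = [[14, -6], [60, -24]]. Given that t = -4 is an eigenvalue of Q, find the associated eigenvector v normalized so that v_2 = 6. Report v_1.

2

Q + 4I = [[18, -6], [60, -20]].
Solving (Q + 4I)v = 0 gives the eigenspace spanned by (2, 6).
With v_2 = 6, v = (2, 6), so v_1 = 2.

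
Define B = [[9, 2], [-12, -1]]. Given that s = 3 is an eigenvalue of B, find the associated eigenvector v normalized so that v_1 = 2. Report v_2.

B − 3I = [[6, 2], [-12, -4]].
Solving (B − 3I)v = 0 gives the eigenspace spanned by (2, -6).
With v_1 = 2, v = (2, -6), so v_2 = -6.

-6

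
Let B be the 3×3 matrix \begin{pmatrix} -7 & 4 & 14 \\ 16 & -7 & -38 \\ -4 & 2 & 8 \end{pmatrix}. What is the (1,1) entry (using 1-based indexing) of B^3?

Characteristic polynomial: λ^3 + 6λ^2 + 5λ - 12 = (λ - 1)(λ + 3)(λ + 4), so the eigenvalues are -4, -3, 1.
λ=1: eigenvector (1, 2, 0).
λ=-4: eigenvector (2, -2, 1).
λ=-3: eigenvector (4, -3, 2).
P = [[1, 2, 4], [2, -2, -3], [0, 1, 2]], D = diag(1, -4, -3), P⁻¹ = [[1, 0, -2], [4, -2, -11], [-2, 1, 6]].
B³ = P·diag(1, -64, -27)·P⁻¹ = [[-295, 148, 758], [352, -175, -926], [-148, 74, 380]].
The requested entry is -295.

-295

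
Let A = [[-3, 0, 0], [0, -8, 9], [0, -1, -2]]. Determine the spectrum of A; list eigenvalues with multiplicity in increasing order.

-5, -5, -3

Characteristic polynomial: p(t) = t^3 + 13t^2 + 55t + 75 = (t + 3)(t + 5)^2.
Roots (with multiplicity): -5, -5, -3.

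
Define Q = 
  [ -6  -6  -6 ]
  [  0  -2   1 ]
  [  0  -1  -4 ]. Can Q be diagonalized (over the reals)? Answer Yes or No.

No

Characteristic polynomial: p(λ) = λ^3 + 12λ^2 + 45λ + 54 = (λ + 3)^2(λ + 6).
λ = -3 has algebraic multiplicity 2; rank(Q + 3I) = 2, so geometric multiplicity = 1.
Geometric multiplicity < algebraic multiplicity, so Q is not diagonalizable.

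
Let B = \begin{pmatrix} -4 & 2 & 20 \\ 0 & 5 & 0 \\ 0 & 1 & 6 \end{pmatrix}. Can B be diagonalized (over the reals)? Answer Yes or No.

Yes

Characteristic polynomial: p(s) = s^3 - 7s^2 - 14s + 120 = (s - 6)(s - 5)(s + 4).
All 3 eigenvalues are distinct, so B is diagonalizable.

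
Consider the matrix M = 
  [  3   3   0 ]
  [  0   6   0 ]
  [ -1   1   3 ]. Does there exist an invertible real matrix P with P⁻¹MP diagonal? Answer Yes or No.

No

Characteristic polynomial: p(s) = s^3 - 12s^2 + 45s - 54 = (s - 6)(s - 3)^2.
s = 3 has algebraic multiplicity 2; rank(M − 3I) = 2, so geometric multiplicity = 1.
Geometric multiplicity < algebraic multiplicity, so M is not diagonalizable.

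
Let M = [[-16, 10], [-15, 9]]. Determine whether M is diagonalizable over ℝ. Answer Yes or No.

Characteristic polynomial: p(r) = r^2 + 7r + 6 = (r + 1)(r + 6).
All 2 eigenvalues are distinct, so M is diagonalizable.

Yes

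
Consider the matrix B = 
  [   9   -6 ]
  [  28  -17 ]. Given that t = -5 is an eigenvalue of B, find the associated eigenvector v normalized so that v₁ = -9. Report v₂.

B + 5I = [[14, -6], [28, -12]].
Solving (B + 5I)v = 0 gives the eigenspace spanned by (-9, -21).
With v₁ = -9, v = (-9, -21), so v₂ = -21.

-21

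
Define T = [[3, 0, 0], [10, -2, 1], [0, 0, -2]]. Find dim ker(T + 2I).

T + 2I = [[5, 0, 0], [10, 0, 1], [0, 0, 0]].
This matrix has rank 2, so its null space has dimension 3 − 2 = 1.

1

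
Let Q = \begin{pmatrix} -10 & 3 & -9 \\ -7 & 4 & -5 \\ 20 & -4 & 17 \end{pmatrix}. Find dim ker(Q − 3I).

Q − 3I = [[-13, 3, -9], [-7, 1, -5], [20, -4, 14]].
This matrix has rank 2, so its null space has dimension 3 − 2 = 1.

1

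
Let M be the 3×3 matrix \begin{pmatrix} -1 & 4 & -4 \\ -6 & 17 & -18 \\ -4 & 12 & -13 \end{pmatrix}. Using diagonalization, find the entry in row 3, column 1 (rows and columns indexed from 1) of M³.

-52

Characteristic polynomial: t^3 - 3t^2 - t + 3 = (t - 3)(t - 1)(t + 1), so the eigenvalues are -1, 1, 3.
t=3: eigenvector (1, 3, 2).
t=1: eigenvector (-2, -3, -2).
t=-1: eigenvector (0, 1, 1).
P = [[1, -2, 0], [3, -3, 1], [2, -2, 1]], D = diag(3, 1, -1), P⁻¹ = [[-1, 2, -2], [-1, 1, -1], [0, -2, 3]].
M³ = P·diag(27, 1, -1)·P⁻¹ = [[-25, 52, -52], [-78, 161, -162], [-52, 108, -109]].
The requested entry is -52.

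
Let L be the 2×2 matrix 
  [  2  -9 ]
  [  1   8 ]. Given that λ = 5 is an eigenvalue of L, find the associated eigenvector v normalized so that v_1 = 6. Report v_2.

-2

L − 5I = [[-3, -9], [1, 3]].
Solving (L − 5I)v = 0 gives the eigenspace spanned by (6, -2).
With v_1 = 6, v = (6, -2), so v_2 = -2.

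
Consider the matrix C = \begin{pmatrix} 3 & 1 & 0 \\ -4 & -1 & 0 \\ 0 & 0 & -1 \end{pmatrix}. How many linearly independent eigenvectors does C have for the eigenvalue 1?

C − 1I = [[2, 1, 0], [-4, -2, 0], [0, 0, -2]].
This matrix has rank 2, so its null space has dimension 3 − 2 = 1.

1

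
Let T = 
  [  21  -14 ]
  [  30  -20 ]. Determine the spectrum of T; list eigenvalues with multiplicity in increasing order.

0, 1

Characteristic polynomial: p(r) = r^2 - r = r(r - 1).
Roots (with multiplicity): 0, 1.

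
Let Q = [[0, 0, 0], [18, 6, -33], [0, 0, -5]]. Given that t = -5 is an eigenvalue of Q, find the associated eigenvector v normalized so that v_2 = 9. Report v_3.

Q + 5I = [[5, 0, 0], [18, 11, -33], [0, 0, 0]].
Solving (Q + 5I)v = 0 gives the eigenspace spanned by (0, 9, 3).
With v_2 = 9, v = (0, 9, 3), so v_3 = 3.

3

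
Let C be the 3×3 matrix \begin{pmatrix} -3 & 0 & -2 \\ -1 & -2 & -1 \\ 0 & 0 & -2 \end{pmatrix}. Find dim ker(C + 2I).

1

C + 2I = [[-1, 0, -2], [-1, 0, -1], [0, 0, 0]].
This matrix has rank 2, so its null space has dimension 3 − 2 = 1.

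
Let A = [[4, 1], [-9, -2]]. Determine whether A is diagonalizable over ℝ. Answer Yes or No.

Characteristic polynomial: p(r) = r^2 - 2r + 1 = (r - 1)^2.
r = 1 has algebraic multiplicity 2; rank(A − 1I) = 1, so geometric multiplicity = 1.
Geometric multiplicity < algebraic multiplicity, so A is not diagonalizable.

No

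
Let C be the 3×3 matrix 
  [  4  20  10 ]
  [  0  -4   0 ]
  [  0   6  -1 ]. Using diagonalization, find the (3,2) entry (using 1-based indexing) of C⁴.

Characteristic polynomial: μ^3 + μ^2 - 16μ - 16 = (μ - 4)(μ + 1)(μ + 4), so the eigenvalues are -4, -1, 4.
μ=4: eigenvector (1, 0, 0).
μ=-4: eigenvector (0, 1, -2).
μ=-1: eigenvector (-2, 0, 1).
P = [[1, 0, -2], [0, 1, 0], [0, -2, 1]], D = diag(4, -4, -1), P⁻¹ = [[1, 4, 2], [0, 1, 0], [0, 2, 1]].
C⁴ = P·diag(256, 256, 1)·P⁻¹ = [[256, 1020, 510], [0, 256, 0], [0, -510, 1]].
The requested entry is -510.

-510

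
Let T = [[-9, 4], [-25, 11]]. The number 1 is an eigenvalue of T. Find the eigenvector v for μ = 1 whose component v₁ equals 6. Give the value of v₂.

T − 1I = [[-10, 4], [-25, 10]].
Solving (T − 1I)v = 0 gives the eigenspace spanned by (6, 15).
With v₁ = 6, v = (6, 15), so v₂ = 15.

15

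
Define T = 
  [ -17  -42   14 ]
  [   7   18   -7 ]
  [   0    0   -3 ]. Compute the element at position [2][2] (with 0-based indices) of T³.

Characteristic polynomial: μ^3 + 2μ^2 - 15μ - 36 = (μ - 4)(μ + 3)^2, so the eigenvalues are -3, -3, 4.
μ=4: eigenvector (-2, 1, 0).
μ=-3: eigenvector (1, -1, -2).
μ=-3: eigenvector (1, 0, 1).
P = [[-2, 1, 1], [1, -1, 0], [0, -2, 1]], D = diag(4, -3, -3), P⁻¹ = [[1, 3, -1], [1, 2, -1], [2, 4, -1]].
T³ = P·diag(64, -27, -27)·P⁻¹ = [[-209, -546, 182], [91, 246, -91], [0, 0, -27]].
The requested entry is -27.

-27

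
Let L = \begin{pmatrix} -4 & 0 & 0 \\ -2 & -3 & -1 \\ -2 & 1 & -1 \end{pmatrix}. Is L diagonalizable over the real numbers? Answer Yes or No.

Characteristic polynomial: p(r) = r^3 + 8r^2 + 20r + 16 = (r + 2)^2(r + 4).
r = -2 has algebraic multiplicity 2; rank(L + 2I) = 2, so geometric multiplicity = 1.
Geometric multiplicity < algebraic multiplicity, so L is not diagonalizable.

No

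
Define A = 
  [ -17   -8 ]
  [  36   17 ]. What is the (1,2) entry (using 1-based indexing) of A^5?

-8

Characteristic polynomial: μ^2 - 1 = (μ - 1)(μ + 1), so the eigenvalues are -1, 1.
μ=1: eigenvector (4, -9).
μ=-1: eigenvector (1, -2).
P = [[4, 1], [-9, -2]], D = diag(1, -1), P⁻¹ = [[-2, -1], [9, 4]].
A⁵ = P·diag(1, -1)·P⁻¹ = [[-17, -8], [36, 17]].
The requested entry is -8.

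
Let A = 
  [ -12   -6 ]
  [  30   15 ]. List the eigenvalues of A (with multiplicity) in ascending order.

Characteristic polynomial: p(λ) = λ^2 - 3λ = λ(λ - 3).
Roots (with multiplicity): 0, 3.

0, 3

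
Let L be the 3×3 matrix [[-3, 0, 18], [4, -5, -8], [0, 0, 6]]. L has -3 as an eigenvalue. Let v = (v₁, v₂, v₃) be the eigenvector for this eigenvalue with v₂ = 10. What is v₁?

L + 3I = [[0, 0, 18], [4, -2, -8], [0, 0, 9]].
Solving (L + 3I)v = 0 gives the eigenspace spanned by (5, 10, 0).
With v₂ = 10, v = (5, 10, 0), so v₁ = 5.

5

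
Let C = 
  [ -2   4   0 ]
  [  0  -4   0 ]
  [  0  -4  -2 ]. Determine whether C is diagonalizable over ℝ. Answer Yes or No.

Characteristic polynomial: p(s) = s^3 + 8s^2 + 20s + 16 = (s + 2)^2(s + 4).
s = -2 has algebraic multiplicity 2; rank(C + 2I) = 1, so geometric multiplicity = 2.
Every eigenvalue has geometric = algebraic multiplicity, so C is diagonalizable.

Yes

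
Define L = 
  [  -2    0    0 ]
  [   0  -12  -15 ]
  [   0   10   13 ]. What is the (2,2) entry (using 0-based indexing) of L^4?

Characteristic polynomial: s^3 + s^2 - 8s - 12 = (s - 3)(s + 2)^2, so the eigenvalues are -2, -2, 3.
s=-2: eigenvector (1, 0, 0).
s=3: eigenvector (0, -1, 1).
s=-2: eigenvector (0, 3, -2).
P = [[1, 0, 0], [0, -1, 3], [0, 1, -2]], D = diag(-2, 3, -2), P⁻¹ = [[1, 0, 0], [0, 2, 3], [0, 1, 1]].
L⁴ = P·diag(16, 81, 16)·P⁻¹ = [[16, 0, 0], [0, -114, -195], [0, 130, 211]].
The requested entry is 211.

211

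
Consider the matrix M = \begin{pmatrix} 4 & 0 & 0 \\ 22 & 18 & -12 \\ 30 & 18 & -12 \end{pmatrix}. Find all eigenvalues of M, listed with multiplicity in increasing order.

Characteristic polynomial: p(μ) = μ^3 - 10μ^2 + 24μ = μ(μ - 6)(μ - 4).
Roots (with multiplicity): 0, 4, 6.

0, 4, 6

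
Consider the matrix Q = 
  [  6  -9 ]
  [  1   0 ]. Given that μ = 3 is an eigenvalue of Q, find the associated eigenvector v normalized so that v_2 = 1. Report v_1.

3

Q − 3I = [[3, -9], [1, -3]].
Solving (Q − 3I)v = 0 gives the eigenspace spanned by (3, 1).
With v_2 = 1, v = (3, 1), so v_1 = 3.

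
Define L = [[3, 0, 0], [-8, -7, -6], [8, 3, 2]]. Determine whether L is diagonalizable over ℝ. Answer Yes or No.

Yes

Characteristic polynomial: p(μ) = μ^3 + 2μ^2 - 11μ - 12 = (μ - 3)(μ + 1)(μ + 4).
All 3 eigenvalues are distinct, so L is diagonalizable.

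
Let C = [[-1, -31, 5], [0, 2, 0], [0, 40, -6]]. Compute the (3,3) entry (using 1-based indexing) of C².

36

Characteristic polynomial: μ^3 + 5μ^2 - 8μ - 12 = (μ - 2)(μ + 1)(μ + 6), so the eigenvalues are -6, -1, 2.
μ=-1: eigenvector (1, 0, 0).
μ=2: eigenvector (-2, 1, 5).
μ=-6: eigenvector (-1, 0, 1).
P = [[1, -2, -1], [0, 1, 0], [0, 5, 1]], D = diag(-1, 2, -6), P⁻¹ = [[1, -3, 1], [0, 1, 0], [0, -5, 1]].
C² = P·diag(1, 4, 36)·P⁻¹ = [[1, 169, -35], [0, 4, 0], [0, -160, 36]].
The requested entry is 36.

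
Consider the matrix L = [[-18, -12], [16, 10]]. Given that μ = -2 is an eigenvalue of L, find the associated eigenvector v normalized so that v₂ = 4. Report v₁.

L + 2I = [[-16, -12], [16, 12]].
Solving (L + 2I)v = 0 gives the eigenspace spanned by (-3, 4).
With v₂ = 4, v = (-3, 4), so v₁ = -3.

-3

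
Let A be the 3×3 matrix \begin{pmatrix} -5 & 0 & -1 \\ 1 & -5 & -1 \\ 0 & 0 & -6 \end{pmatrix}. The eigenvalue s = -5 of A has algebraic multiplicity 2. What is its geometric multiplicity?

1

A + 5I = [[0, 0, -1], [1, 0, -1], [0, 0, -1]].
This matrix has rank 2, so its null space has dimension 3 − 2 = 1.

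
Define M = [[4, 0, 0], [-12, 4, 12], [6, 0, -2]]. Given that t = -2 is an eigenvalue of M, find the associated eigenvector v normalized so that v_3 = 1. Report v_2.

-2

M + 2I = [[6, 0, 0], [-12, 6, 12], [6, 0, 0]].
Solving (M + 2I)v = 0 gives the eigenspace spanned by (0, -2, 1).
With v_3 = 1, v = (0, -2, 1), so v_2 = -2.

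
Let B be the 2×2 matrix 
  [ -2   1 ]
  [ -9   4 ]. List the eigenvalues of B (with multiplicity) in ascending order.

Characteristic polynomial: p(μ) = μ^2 - 2μ + 1 = (μ - 1)^2.
Roots (with multiplicity): 1, 1.

1, 1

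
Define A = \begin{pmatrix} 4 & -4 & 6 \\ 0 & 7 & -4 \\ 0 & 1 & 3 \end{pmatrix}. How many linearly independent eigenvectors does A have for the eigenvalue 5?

A − 5I = [[-1, -4, 6], [0, 2, -4], [0, 1, -2]].
This matrix has rank 2, so its null space has dimension 3 − 2 = 1.

1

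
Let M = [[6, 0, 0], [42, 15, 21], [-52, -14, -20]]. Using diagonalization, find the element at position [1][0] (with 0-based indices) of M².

-210

Characteristic polynomial: r^3 - r^2 - 36r + 36 = (r - 6)(r - 1)(r + 6), so the eigenvalues are -6, 1, 6.
r=6: eigenvector (1, 0, -2).
r=1: eigenvector (0, 3, -2).
r=-6: eigenvector (0, -1, 1).
P = [[1, 0, 0], [0, 3, -1], [-2, -2, 1]], D = diag(6, 1, -6), P⁻¹ = [[1, 0, 0], [2, 1, 1], [6, 2, 3]].
M² = P·diag(36, 1, 36)·P⁻¹ = [[36, 0, 0], [-210, -69, -105], [140, 70, 106]].
The requested entry is -210.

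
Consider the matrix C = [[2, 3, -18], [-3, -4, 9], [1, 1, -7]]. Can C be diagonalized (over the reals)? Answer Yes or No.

Characteristic polynomial: p(t) = t^3 + 9t^2 + 24t + 16 = (t + 1)(t + 4)^2.
t = -4 has algebraic multiplicity 2; rank(C + 4I) = 2, so geometric multiplicity = 1.
Geometric multiplicity < algebraic multiplicity, so C is not diagonalizable.

No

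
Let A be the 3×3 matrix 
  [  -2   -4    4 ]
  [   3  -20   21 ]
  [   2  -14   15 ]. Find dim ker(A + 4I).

A + 4I = [[2, -4, 4], [3, -16, 21], [2, -14, 19]].
This matrix has rank 2, so its null space has dimension 3 − 2 = 1.

1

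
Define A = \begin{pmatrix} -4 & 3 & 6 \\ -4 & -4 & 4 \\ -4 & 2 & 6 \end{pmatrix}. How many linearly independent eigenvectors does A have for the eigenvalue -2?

A + 2I = [[-2, 3, 6], [-4, -2, 4], [-4, 2, 8]].
This matrix has rank 2, so its null space has dimension 3 − 2 = 1.

1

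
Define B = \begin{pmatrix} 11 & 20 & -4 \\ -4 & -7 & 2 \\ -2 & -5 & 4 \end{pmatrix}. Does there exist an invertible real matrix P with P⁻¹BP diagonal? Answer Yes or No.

Yes

Characteristic polynomial: p(λ) = λ^3 - 8λ^2 + 21λ - 18 = (λ - 3)^2(λ - 2).
λ = 3 has algebraic multiplicity 2; rank(B − 3I) = 1, so geometric multiplicity = 2.
Every eigenvalue has geometric = algebraic multiplicity, so B is diagonalizable.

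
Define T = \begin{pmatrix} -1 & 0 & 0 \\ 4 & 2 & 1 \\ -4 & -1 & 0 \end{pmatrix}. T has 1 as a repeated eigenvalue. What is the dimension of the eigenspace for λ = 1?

1

T − 1I = [[-2, 0, 0], [4, 1, 1], [-4, -1, -1]].
This matrix has rank 2, so its null space has dimension 3 − 2 = 1.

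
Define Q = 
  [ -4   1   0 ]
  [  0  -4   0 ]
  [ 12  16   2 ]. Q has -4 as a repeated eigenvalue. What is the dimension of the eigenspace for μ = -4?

1

Q + 4I = [[0, 1, 0], [0, 0, 0], [12, 16, 6]].
This matrix has rank 2, so its null space has dimension 3 − 2 = 1.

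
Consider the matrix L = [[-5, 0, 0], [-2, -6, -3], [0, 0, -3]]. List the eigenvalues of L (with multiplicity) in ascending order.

-6, -5, -3

Characteristic polynomial: p(μ) = μ^3 + 14μ^2 + 63μ + 90 = (μ + 3)(μ + 5)(μ + 6).
Roots (with multiplicity): -6, -5, -3.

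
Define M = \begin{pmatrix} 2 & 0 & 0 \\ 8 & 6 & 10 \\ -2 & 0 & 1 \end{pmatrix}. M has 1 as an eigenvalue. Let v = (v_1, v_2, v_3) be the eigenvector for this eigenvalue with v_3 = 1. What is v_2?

-2

M − 1I = [[1, 0, 0], [8, 5, 10], [-2, 0, 0]].
Solving (M − 1I)v = 0 gives the eigenspace spanned by (0, -2, 1).
With v_3 = 1, v = (0, -2, 1), so v_2 = -2.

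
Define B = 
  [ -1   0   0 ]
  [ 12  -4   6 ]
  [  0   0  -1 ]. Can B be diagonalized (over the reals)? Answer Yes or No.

Yes

Characteristic polynomial: p(s) = s^3 + 6s^2 + 9s + 4 = (s + 1)^2(s + 4).
s = -1 has algebraic multiplicity 2; rank(B + 1I) = 1, so geometric multiplicity = 2.
Every eigenvalue has geometric = algebraic multiplicity, so B is diagonalizable.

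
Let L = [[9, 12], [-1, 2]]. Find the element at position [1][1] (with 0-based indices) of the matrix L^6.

Characteristic polynomial: s^2 - 11s + 30 = (s - 6)(s - 5), so the eigenvalues are 5, 6.
s=6: eigenvector (4, -1).
s=5: eigenvector (-3, 1).
P = [[4, -3], [-1, 1]], D = diag(6, 5), P⁻¹ = [[1, 3], [1, 4]].
L⁶ = P·diag(46656, 15625)·P⁻¹ = [[139749, 372372], [-31031, -77468]].
The requested entry is -77468.

-77468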